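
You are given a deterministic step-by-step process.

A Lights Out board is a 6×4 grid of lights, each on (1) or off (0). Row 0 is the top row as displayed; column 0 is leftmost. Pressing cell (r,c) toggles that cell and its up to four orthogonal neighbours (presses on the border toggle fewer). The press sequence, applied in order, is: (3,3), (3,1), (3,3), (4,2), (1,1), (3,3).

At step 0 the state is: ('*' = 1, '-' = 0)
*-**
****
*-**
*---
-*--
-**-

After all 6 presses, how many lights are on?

13

t=0: *-**
****
*-**
*---
-*--
-**-
t=1: *-**
****
*-*-
*-**
-*-*
-**-
t=2: *-**
****
***-
-*-*
---*
-**-
t=3: *-**
****
****
-**-
----
-**-
t=4: *-**
****
****
-*--
-***
-*--
t=5: ****
---*
*-**
-*--
-***
-*--
t=6: ****
---*
*-*-
-***
-**-
-*--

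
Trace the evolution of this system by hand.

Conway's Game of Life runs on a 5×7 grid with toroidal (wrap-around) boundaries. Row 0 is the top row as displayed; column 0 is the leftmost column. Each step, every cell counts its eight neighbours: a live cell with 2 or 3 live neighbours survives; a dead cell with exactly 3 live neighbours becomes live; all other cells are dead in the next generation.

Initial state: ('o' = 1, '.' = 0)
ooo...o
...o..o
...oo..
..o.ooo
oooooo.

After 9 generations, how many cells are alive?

4

t=0: ooo...o
...o..o
...oo..
..o.ooo
oooooo.
t=1: .......
.o.oooo
..o...o
o.....o
.......
t=2: ....oo.
o.ooooo
.oooo..
o.....o
.......
t=3: .......
o.....o
.......
oooo...
.....oo
t=4: o....o.
.......
..o...o
ooo...o
ooo...o
t=5: o......
......o
..o...o
...o.o.
..o..o.
t=6: ......o
o.....o
.....oo
..ooooo
....o.o
t=7: ......o
o......
...o...
o..o...
o...o.o
t=8: .....oo
.......
.......
o..oo.o
o....oo
t=9: o....o.
.......
.......
o...o..
.......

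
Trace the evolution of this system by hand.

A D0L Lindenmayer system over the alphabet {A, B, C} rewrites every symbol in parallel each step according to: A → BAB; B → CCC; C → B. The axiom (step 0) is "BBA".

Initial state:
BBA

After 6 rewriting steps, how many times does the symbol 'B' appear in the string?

80

k=0  BBA
k=1  CCCCCCBAB
k=2  BBBBBBCCCBABCCC
k=3  CCCCCCCCCCCCCCCCCCBBBCCCBABCCCBBB
k=4  BBBBBBBBBBBBBBBBBBCCCCCCCCCBBBCCCBABCCCBBBCCCCCCCCC
k=5  CCCCCCCCCCCCCCCCCCCCCCCCCCCCCCCCCCCCCCCCCCCCCCCCCCCCCCBBBBBBBBBCCCCCCCCCBBBCCCBABCCCBBBCCCCCCCCCBBBBBBBBB
k=6  BBBBBBBBBBBBBBBBBBBBBBBBBBBBBBBBBBBBBBBBBBBBBBBBBBBBBBCCCC…BCCCBABCCCBBBCCCCCCCCCBBBBBBBBBCCCCCCCCCCCCCCCCCCCCCCCCCCC  (len 159)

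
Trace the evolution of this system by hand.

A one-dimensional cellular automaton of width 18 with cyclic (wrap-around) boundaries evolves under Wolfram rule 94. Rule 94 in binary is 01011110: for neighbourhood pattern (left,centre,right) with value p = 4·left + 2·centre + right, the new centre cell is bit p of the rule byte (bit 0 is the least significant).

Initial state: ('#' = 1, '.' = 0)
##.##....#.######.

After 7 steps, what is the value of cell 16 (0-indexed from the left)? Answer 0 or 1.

t=0: ##.##....#.######.
t=1: ##.###..##.#....#.
t=2: ##.#.#####.##..##.
t=3: ##.#.#...#.######.
t=4: ##.#.##.##.#....#.
t=5: ##.#.##.##.##..##.
t=6: ##.#.##.##.######.
t=7: ##.#.##.##.#....#.

1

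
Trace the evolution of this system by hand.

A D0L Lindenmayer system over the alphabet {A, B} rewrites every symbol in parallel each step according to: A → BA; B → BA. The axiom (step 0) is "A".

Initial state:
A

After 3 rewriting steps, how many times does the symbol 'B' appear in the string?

t=0: A
t=1: BA
t=2: BABA
t=3: BABABABA

4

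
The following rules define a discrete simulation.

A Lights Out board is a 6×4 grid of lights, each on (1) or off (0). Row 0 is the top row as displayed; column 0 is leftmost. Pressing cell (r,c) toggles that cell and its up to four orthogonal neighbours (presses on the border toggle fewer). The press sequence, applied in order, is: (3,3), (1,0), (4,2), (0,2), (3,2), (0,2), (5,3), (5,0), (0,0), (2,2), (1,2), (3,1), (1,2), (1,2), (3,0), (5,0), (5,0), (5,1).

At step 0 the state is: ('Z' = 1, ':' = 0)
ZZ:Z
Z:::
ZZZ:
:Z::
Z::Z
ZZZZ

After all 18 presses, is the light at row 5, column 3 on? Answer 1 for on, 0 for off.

k=0  ZZ:Z
Z:::
ZZZ:
:Z::
Z::Z
ZZZZ
k=1  ZZ:Z
Z:::
ZZZZ
:ZZZ
Z:::
ZZZZ
k=2  :Z:Z
:Z::
:ZZZ
:ZZZ
Z:::
ZZZZ
k=3  :Z:Z
:Z::
:ZZZ
:Z:Z
ZZZZ
ZZ:Z
k=4  ::Z:
:ZZ:
:ZZZ
:Z:Z
ZZZZ
ZZ:Z
k=5  ::Z:
:ZZ:
:Z:Z
::Z:
ZZ:Z
ZZ:Z
k=6  :Z:Z
:Z::
:Z:Z
::Z:
ZZ:Z
ZZ:Z
k=7  :Z:Z
:Z::
:Z:Z
::Z:
ZZ::
ZZZ:
k=8  :Z:Z
:Z::
:Z:Z
::Z:
:Z::
::Z:
k=9  Z::Z
ZZ::
:Z:Z
::Z:
:Z::
::Z:
k=10  Z::Z
ZZZ:
::Z:
::::
:Z::
::Z:
k=11  Z:ZZ
Z::Z
::::
::::
:Z::
::Z:
k=12  Z:ZZ
Z::Z
:Z::
ZZZ:
::::
::Z:
k=13  Z::Z
ZZZ:
:ZZ:
ZZZ:
::::
::Z:
k=14  Z:ZZ
Z::Z
:Z::
ZZZ:
::::
::Z:
k=15  Z:ZZ
Z::Z
ZZ::
::Z:
Z:::
::Z:
k=16  Z:ZZ
Z::Z
ZZ::
::Z:
::::
ZZZ:
k=17  Z:ZZ
Z::Z
ZZ::
::Z:
Z:::
::Z:
k=18  Z:ZZ
Z::Z
ZZ::
::Z:
ZZ::
ZZ::

0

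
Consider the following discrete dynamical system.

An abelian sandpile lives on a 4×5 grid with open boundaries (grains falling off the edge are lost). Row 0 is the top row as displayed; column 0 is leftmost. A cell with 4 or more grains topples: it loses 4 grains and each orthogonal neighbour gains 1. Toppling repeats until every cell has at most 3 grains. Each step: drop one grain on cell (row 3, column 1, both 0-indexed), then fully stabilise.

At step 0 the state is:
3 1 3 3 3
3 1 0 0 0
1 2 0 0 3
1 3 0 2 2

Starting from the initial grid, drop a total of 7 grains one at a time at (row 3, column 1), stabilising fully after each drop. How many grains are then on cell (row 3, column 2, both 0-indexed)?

0) 3 1 3 3 3
3 1 0 0 0
1 2 0 0 3
1 3 0 2 2
1) 3 1 3 3 3
3 1 0 0 0
1 3 0 0 3
2 0 1 2 2
2) 3 1 3 3 3
3 1 0 0 0
1 3 0 0 3
2 1 1 2 2
3) 3 1 3 3 3
3 1 0 0 0
1 3 0 0 3
2 2 1 2 2
4) 3 1 3 3 3
3 1 0 0 0
1 3 0 0 3
2 3 1 2 2
5) 3 1 3 3 3
3 2 0 0 0
2 0 1 0 3
3 1 2 2 2
6) 3 1 3 3 3
3 2 0 0 0
2 0 1 0 3
3 2 2 2 2
7) 3 1 3 3 3
3 2 0 0 0
2 0 1 0 3
3 3 2 2 2

2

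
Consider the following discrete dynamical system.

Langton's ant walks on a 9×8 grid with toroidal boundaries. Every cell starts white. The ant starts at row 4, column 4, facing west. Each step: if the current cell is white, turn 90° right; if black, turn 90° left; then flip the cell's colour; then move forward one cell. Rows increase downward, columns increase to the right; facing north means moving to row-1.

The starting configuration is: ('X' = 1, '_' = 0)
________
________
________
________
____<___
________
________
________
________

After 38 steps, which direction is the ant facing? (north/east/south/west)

west

0) ________
________
________
________
____<___
________
________
________
________
1) ________
________
________
____^___
____X___
________
________
________
________
2) ________
________
________
____X>__
____X___
________
________
________
________
3) ________
________
________
____XX__
____Xv__
________
________
________
________
4) ________
________
________
____XX__
____<X__
________
________
________
________
5) ________
________
________
____XX__
_____X__
____v___
________
________
________
6) ________
________
________
____XX__
_____X__
___<X___
________
________
________
7) ________
________
________
____XX__
___^_X__
___XX___
________
________
________
8) ________
________
________
____XX__
___X>X__
___XX___
________
________
________
9) ________
________
________
____XX__
___XXX__
___Xv___
________
________
________
10) ________
________
________
____XX__
___XXX__
___X_>__
________
________
________
11) ________
________
________
____XX__
___XXX__
___X_X__
_____v__
________
________
12) ________
________
________
____XX__
___XXX__
___X_X__
____<X__
________
________
13) ________
________
________
____XX__
___XXX__
___X^X__
____XX__
________
________
14) ________
________
________
____XX__
___XXX__
___XX>__
____XX__
________
________
15) ________
________
________
____XX__
___XX^__
___XX___
____XX__
________
________
16) ________
________
________
____XX__
___X<___
___XX___
____XX__
________
________
17) ________
________
________
____XX__
___X____
___Xv___
____XX__
________
________
18) ________
________
________
____XX__
___X____
___X_>__
____XX__
________
________
19) ________
________
________
____XX__
___X____
___X_X__
____Xv__
________
________
20) ________
________
________
____XX__
___X____
___X_X__
____X_>_
________
________
21) ________
________
________
____XX__
___X____
___X_X__
____X_X_
______v_
________
22) ________
________
________
____XX__
___X____
___X_X__
____X_X_
_____<X_
________
23) ________
________
________
____XX__
___X____
___X_X__
____X^X_
_____XX_
________
24) ________
________
________
____XX__
___X____
___X_X__
____XX>_
_____XX_
________
25) ________
________
________
____XX__
___X____
___X_X^_
____XX__
_____XX_
________
26) ________
________
________
____XX__
___X____
___X_XX>
____XX__
_____XX_
________
27) ________
________
________
____XX__
___X____
___X_XXX
____XX_v
_____XX_
________
28) ________
________
________
____XX__
___X____
___X_XXX
____XX<X
_____XX_
________
29) ________
________
________
____XX__
___X____
___X_X^X
____XXXX
_____XX_
________
30) ________
________
________
____XX__
___X____
___X_<_X
____XXXX
_____XX_
________
31) ________
________
________
____XX__
___X____
___X___X
____XvXX
_____XX_
________
32) ________
________
________
____XX__
___X____
___X___X
____X_>X
_____XX_
________
33) ________
________
________
____XX__
___X____
___X__^X
____X__X
_____XX_
________
34) ________
________
________
____XX__
___X____
___X__X>
____X__X
_____XX_
________
35) ________
________
________
____XX__
___X___^
___X__X_
____X__X
_____XX_
________
36) ________
________
________
____XX__
>__X___X
___X__X_
____X__X
_____XX_
________
37) ________
________
________
____XX__
X__X___X
v__X__X_
____X__X
_____XX_
________
38) ________
________
________
____XX__
X__X___X
X__X__X<
____X__X
_____XX_
________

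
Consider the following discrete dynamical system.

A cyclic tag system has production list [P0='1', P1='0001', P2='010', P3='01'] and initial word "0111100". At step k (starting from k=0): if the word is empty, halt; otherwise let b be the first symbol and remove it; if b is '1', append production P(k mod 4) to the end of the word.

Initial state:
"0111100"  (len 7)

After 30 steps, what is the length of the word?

0) "0111100"  (len 7)
1) "111100"  (len 6)
2) "111000001"  (len 9)
3) "11000001010"  (len 11)
4) "100000101001"  (len 12)
5) "000001010011"  (len 12)
6) "00001010011"  (len 11)
7) "0001010011"  (len 10)
8) "001010011"  (len 9)
9) "01010011"  (len 8)
10) "1010011"  (len 7)
11) "010011010"  (len 9)
12) "10011010"  (len 8)
13) "00110101"  (len 8)
14) "0110101"  (len 7)
15) "110101"  (len 6)
16) "1010101"  (len 7)
17) "0101011"  (len 7)
18) "101011"  (len 6)
19) "01011010"  (len 8)
20) "1011010"  (len 7)
21) "0110101"  (len 7)
22) "110101"  (len 6)
23) "10101010"  (len 8)
24) "010101001"  (len 9)
25) "10101001"  (len 8)
26) "01010010001"  (len 11)
27) "1010010001"  (len 10)
28) "01001000101"  (len 11)
29) "1001000101"  (len 10)
30) "0010001010001"  (len 13)

13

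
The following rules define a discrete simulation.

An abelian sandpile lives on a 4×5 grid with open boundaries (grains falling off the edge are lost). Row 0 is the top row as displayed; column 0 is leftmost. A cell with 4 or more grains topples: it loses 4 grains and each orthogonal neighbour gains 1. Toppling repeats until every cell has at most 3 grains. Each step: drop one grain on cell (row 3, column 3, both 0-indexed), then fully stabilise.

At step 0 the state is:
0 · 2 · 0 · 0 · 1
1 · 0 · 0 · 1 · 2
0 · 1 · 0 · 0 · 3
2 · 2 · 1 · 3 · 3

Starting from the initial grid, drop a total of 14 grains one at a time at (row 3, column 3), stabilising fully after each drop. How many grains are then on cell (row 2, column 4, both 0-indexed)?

2

step 0: 0 · 2 · 0 · 0 · 1
1 · 0 · 0 · 1 · 2
0 · 1 · 0 · 0 · 3
2 · 2 · 1 · 3 · 3
step 1: 0 · 2 · 0 · 0 · 1
1 · 0 · 0 · 1 · 3
0 · 1 · 0 · 2 · 0
2 · 2 · 2 · 1 · 1
step 2: 0 · 2 · 0 · 0 · 1
1 · 0 · 0 · 1 · 3
0 · 1 · 0 · 2 · 0
2 · 2 · 2 · 2 · 1
step 3: 0 · 2 · 0 · 0 · 1
1 · 0 · 0 · 1 · 3
0 · 1 · 0 · 2 · 0
2 · 2 · 2 · 3 · 1
step 4: 0 · 2 · 0 · 0 · 1
1 · 0 · 0 · 1 · 3
0 · 1 · 0 · 3 · 0
2 · 2 · 3 · 0 · 2
step 5: 0 · 2 · 0 · 0 · 1
1 · 0 · 0 · 1 · 3
0 · 1 · 0 · 3 · 0
2 · 2 · 3 · 1 · 2
step 6: 0 · 2 · 0 · 0 · 1
1 · 0 · 0 · 1 · 3
0 · 1 · 0 · 3 · 0
2 · 2 · 3 · 2 · 2
step 7: 0 · 2 · 0 · 0 · 1
1 · 0 · 0 · 1 · 3
0 · 1 · 0 · 3 · 0
2 · 2 · 3 · 3 · 2
step 8: 0 · 2 · 0 · 0 · 1
1 · 0 · 0 · 2 · 3
0 · 1 · 2 · 0 · 1
2 · 3 · 0 · 2 · 3
step 9: 0 · 2 · 0 · 0 · 1
1 · 0 · 0 · 2 · 3
0 · 1 · 2 · 0 · 1
2 · 3 · 0 · 3 · 3
step 10: 0 · 2 · 0 · 0 · 1
1 · 0 · 0 · 2 · 3
0 · 1 · 2 · 1 · 2
2 · 3 · 1 · 1 · 0
step 11: 0 · 2 · 0 · 0 · 1
1 · 0 · 0 · 2 · 3
0 · 1 · 2 · 1 · 2
2 · 3 · 1 · 2 · 0
step 12: 0 · 2 · 0 · 0 · 1
1 · 0 · 0 · 2 · 3
0 · 1 · 2 · 1 · 2
2 · 3 · 1 · 3 · 0
step 13: 0 · 2 · 0 · 0 · 1
1 · 0 · 0 · 2 · 3
0 · 1 · 2 · 2 · 2
2 · 3 · 2 · 0 · 1
step 14: 0 · 2 · 0 · 0 · 1
1 · 0 · 0 · 2 · 3
0 · 1 · 2 · 2 · 2
2 · 3 · 2 · 1 · 1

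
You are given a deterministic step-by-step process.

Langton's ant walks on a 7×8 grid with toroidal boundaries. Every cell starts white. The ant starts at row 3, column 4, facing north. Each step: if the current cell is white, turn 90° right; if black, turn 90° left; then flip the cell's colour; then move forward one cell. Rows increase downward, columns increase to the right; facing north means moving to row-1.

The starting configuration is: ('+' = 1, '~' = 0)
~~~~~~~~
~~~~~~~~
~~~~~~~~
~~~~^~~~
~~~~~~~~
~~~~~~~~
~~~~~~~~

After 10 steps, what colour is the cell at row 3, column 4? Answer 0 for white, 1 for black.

1

0) ~~~~~~~~
~~~~~~~~
~~~~~~~~
~~~~^~~~
~~~~~~~~
~~~~~~~~
~~~~~~~~
1) ~~~~~~~~
~~~~~~~~
~~~~~~~~
~~~~+>~~
~~~~~~~~
~~~~~~~~
~~~~~~~~
2) ~~~~~~~~
~~~~~~~~
~~~~~~~~
~~~~++~~
~~~~~v~~
~~~~~~~~
~~~~~~~~
3) ~~~~~~~~
~~~~~~~~
~~~~~~~~
~~~~++~~
~~~~<+~~
~~~~~~~~
~~~~~~~~
4) ~~~~~~~~
~~~~~~~~
~~~~~~~~
~~~~^+~~
~~~~++~~
~~~~~~~~
~~~~~~~~
5) ~~~~~~~~
~~~~~~~~
~~~~~~~~
~~~<~+~~
~~~~++~~
~~~~~~~~
~~~~~~~~
6) ~~~~~~~~
~~~~~~~~
~~~^~~~~
~~~+~+~~
~~~~++~~
~~~~~~~~
~~~~~~~~
7) ~~~~~~~~
~~~~~~~~
~~~+>~~~
~~~+~+~~
~~~~++~~
~~~~~~~~
~~~~~~~~
8) ~~~~~~~~
~~~~~~~~
~~~++~~~
~~~+v+~~
~~~~++~~
~~~~~~~~
~~~~~~~~
9) ~~~~~~~~
~~~~~~~~
~~~++~~~
~~~<++~~
~~~~++~~
~~~~~~~~
~~~~~~~~
10) ~~~~~~~~
~~~~~~~~
~~~++~~~
~~~~++~~
~~~v++~~
~~~~~~~~
~~~~~~~~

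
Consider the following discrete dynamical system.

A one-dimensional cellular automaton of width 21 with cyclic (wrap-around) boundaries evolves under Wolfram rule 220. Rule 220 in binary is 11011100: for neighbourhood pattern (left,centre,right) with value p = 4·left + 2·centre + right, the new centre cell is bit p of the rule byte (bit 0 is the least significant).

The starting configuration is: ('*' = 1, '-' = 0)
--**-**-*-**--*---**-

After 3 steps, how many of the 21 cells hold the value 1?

t=0: --**-**-*-**--*---**-
t=1: --**-**-*-***-**--***
t=2: *-**-**-*-***-***-***
t=3: *-**-**-*-***-***-***

15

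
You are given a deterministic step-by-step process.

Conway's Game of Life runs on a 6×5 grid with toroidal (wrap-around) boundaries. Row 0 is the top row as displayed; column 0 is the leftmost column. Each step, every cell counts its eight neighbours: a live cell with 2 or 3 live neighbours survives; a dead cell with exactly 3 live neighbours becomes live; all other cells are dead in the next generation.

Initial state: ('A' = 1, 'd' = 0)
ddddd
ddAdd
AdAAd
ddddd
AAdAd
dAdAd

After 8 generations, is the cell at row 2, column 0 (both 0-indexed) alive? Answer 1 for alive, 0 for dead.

0) ddddd
ddAdd
AdAAd
ddddd
AAdAd
dAdAd
1) ddAdd
dAAAd
dAAAd
AddAd
AAddA
AAddA
2) ddddA
ddddd
Adddd
dddAd
ddAAd
ddAAA
3) ddddA
ddddd
ddddd
ddAAA
ddddd
ddAdA
4) dddAd
ddddd
dddAd
dddAd
ddAdA
dddAd
5) ddddd
ddddd
ddddd
ddAAA
ddAdA
ddAAA
6) dddAd
ddddd
dddAd
ddAdA
AAddd
ddAdA
7) dddAd
ddddd
dddAd
AAAAA
AAAdA
AAAAA
8) AAdAd
ddddd
AAdAd
ddddd
ddddd
ddddd

1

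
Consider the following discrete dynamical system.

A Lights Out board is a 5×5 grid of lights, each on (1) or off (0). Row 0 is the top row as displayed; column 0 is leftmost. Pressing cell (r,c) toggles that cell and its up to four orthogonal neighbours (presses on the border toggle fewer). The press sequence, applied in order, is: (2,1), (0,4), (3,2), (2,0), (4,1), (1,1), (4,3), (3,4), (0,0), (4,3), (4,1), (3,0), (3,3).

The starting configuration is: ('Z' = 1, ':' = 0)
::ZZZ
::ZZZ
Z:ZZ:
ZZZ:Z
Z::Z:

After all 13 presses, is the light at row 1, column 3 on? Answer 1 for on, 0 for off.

1

t=0: ::ZZZ
::ZZZ
Z:ZZ:
ZZZ:Z
Z::Z:
t=1: ::ZZZ
:ZZZZ
:Z:Z:
Z:Z:Z
Z::Z:
t=2: ::Z::
:ZZZ:
:Z:Z:
Z:Z:Z
Z::Z:
t=3: ::Z::
:ZZZ:
:ZZZ:
ZZ:ZZ
Z:ZZ:
t=4: ::Z::
ZZZZ:
Z:ZZ:
:Z:ZZ
Z:ZZ:
t=5: ::Z::
ZZZZ:
Z:ZZ:
:::ZZ
:Z:Z:
t=6: :ZZ::
:::Z:
ZZZZ:
:::ZZ
:Z:Z:
t=7: :ZZ::
:::Z:
ZZZZ:
::::Z
:ZZ:Z
t=8: :ZZ::
:::Z:
ZZZZZ
:::Z:
:ZZ::
t=9: Z:Z::
Z::Z:
ZZZZZ
:::Z:
:ZZ::
t=10: Z:Z::
Z::Z:
ZZZZZ
:::::
:Z:ZZ
t=11: Z:Z::
Z::Z:
ZZZZZ
:Z:::
Z:ZZZ
t=12: Z:Z::
Z::Z:
:ZZZZ
Z::::
::ZZZ
t=13: Z:Z::
Z::Z:
:ZZ:Z
Z:ZZZ
::Z:Z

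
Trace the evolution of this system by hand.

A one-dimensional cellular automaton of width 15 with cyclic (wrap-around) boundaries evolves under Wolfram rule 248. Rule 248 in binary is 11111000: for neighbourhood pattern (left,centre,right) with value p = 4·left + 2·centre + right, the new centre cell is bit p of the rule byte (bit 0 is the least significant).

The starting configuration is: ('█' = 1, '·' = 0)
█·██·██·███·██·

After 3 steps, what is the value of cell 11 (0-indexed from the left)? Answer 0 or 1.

1

step 0: █·██·██·███·██·
step 1: ·██████████████
step 2: ███████████████
step 3: ███████████████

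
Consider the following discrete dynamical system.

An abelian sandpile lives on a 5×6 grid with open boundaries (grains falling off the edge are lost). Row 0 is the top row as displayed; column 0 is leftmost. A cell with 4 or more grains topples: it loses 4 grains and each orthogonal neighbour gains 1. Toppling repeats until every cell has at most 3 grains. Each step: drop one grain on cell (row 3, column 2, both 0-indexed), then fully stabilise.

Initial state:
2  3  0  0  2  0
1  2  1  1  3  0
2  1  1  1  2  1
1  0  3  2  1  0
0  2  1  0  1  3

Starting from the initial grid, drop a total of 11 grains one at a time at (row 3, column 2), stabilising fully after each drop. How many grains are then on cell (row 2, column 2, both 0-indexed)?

1

[0] 2  3  0  0  2  0
1  2  1  1  3  0
2  1  1  1  2  1
1  0  3  2  1  0
0  2  1  0  1  3
[1] 2  3  0  0  2  0
1  2  1  1  3  0
2  1  2  1  2  1
1  1  0  3  1  0
0  2  2  0  1  3
[2] 2  3  0  0  2  0
1  2  1  1  3  0
2  1  2  1  2  1
1  1  1  3  1  0
0  2  2  0  1  3
[3] 2  3  0  0  2  0
1  2  1  1  3  0
2  1  2  1  2  1
1  1  2  3  1  0
0  2  2  0  1  3
[4] 2  3  0  0  2  0
1  2  1  1  3  0
2  1  2  1  2  1
1  1  3  3  1  0
0  2  2  0  1  3
[5] 2  3  0  0  2  0
1  2  1  1  3  0
2  1  3  2  2  1
1  2  1  0  2  0
0  2  3  1  1  3
[6] 2  3  0  0  2  0
1  2  1  1  3  0
2  1  3  2  2  1
1  2  2  0  2  0
0  2  3  1  1  3
[7] 2  3  0  0  2  0
1  2  1  1  3  0
2  1  3  2  2  1
1  2  3  0  2  0
0  2  3  1  1  3
[8] 2  3  0  0  2  0
1  2  2  1  3  0
2  2  0  3  2  1
1  3  2  1  2  0
0  3  0  2  1  3
[9] 2  3  0  0  2  0
1  2  2  1  3  0
2  2  0  3  2  1
1  3  3  1  2  0
0  3  0  2  1  3
[10] 2  3  0  0  2  0
1  2  2  1  3  0
2  3  1  3  2  1
2  1  1  2  2  0
1  0  2  2  1  3
[11] 2  3  0  0  2  0
1  2  2  1  3  0
2  3  1  3  2  1
2  1  2  2  2  0
1  0  2  2  1  3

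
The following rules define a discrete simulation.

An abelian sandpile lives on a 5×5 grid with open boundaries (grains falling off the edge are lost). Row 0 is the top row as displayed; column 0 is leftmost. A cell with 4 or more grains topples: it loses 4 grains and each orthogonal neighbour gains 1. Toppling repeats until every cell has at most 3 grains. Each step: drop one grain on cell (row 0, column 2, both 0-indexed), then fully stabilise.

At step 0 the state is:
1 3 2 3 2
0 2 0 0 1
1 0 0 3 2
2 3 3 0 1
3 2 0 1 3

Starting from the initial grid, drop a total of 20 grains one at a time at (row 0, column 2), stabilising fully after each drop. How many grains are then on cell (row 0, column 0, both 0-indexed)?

3

t=0: 1 3 2 3 2
0 2 0 0 1
1 0 0 3 2
2 3 3 0 1
3 2 0 1 3
t=1: 1 3 3 3 2
0 2 0 0 1
1 0 0 3 2
2 3 3 0 1
3 2 0 1 3
t=2: 2 0 2 0 3
0 3 1 1 1
1 0 0 3 2
2 3 3 0 1
3 2 0 1 3
t=3: 2 0 3 0 3
0 3 1 1 1
1 0 0 3 2
2 3 3 0 1
3 2 0 1 3
t=4: 2 1 0 1 3
0 3 2 1 1
1 0 0 3 2
2 3 3 0 1
3 2 0 1 3
t=5: 2 1 1 1 3
0 3 2 1 1
1 0 0 3 2
2 3 3 0 1
3 2 0 1 3
t=6: 2 1 2 1 3
0 3 2 1 1
1 0 0 3 2
2 3 3 0 1
3 2 0 1 3
t=7: 2 1 3 1 3
0 3 2 1 1
1 0 0 3 2
2 3 3 0 1
3 2 0 1 3
t=8: 2 2 0 2 3
0 3 3 1 1
1 0 0 3 2
2 3 3 0 1
3 2 0 1 3
t=9: 2 2 1 2 3
0 3 3 1 1
1 0 0 3 2
2 3 3 0 1
3 2 0 1 3
t=10: 2 2 2 2 3
0 3 3 1 1
1 0 0 3 2
2 3 3 0 1
3 2 0 1 3
t=11: 2 2 3 2 3
0 3 3 1 1
1 0 0 3 2
2 3 3 0 1
3 2 0 1 3
t=12: 3 0 2 3 3
1 1 1 2 1
1 1 1 3 2
2 3 3 0 1
3 2 0 1 3
t=13: 3 0 3 3 3
1 1 1 2 1
1 1 1 3 2
2 3 3 0 1
3 2 0 1 3
t=14: 3 1 1 1 0
1 1 2 3 2
1 1 1 3 2
2 3 3 0 1
3 2 0 1 3
t=15: 3 1 2 1 0
1 1 2 3 2
1 1 1 3 2
2 3 3 0 1
3 2 0 1 3
t=16: 3 1 3 1 0
1 1 2 3 2
1 1 1 3 2
2 3 3 0 1
3 2 0 1 3
t=17: 3 2 0 2 0
1 1 3 3 2
1 1 1 3 2
2 3 3 0 1
3 2 0 1 3
t=18: 3 2 1 2 0
1 1 3 3 2
1 1 1 3 2
2 3 3 0 1
3 2 0 1 3
t=19: 3 2 2 2 0
1 1 3 3 2
1 1 1 3 2
2 3 3 0 1
3 2 0 1 3
t=20: 3 2 3 2 0
1 1 3 3 2
1 1 1 3 2
2 3 3 0 1
3 2 0 1 3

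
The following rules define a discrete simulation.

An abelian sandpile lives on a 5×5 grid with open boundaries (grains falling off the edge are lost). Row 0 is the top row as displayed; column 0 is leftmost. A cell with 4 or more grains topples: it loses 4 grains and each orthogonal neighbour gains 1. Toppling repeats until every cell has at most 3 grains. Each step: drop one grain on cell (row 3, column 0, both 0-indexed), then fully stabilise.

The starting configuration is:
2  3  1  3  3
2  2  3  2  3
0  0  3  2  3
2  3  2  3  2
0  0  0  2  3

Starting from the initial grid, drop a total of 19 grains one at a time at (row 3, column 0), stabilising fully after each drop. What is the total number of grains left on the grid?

44

0) 2  3  1  3  3
2  2  3  2  3
0  0  3  2  3
2  3  2  3  2
0  0  0  2  3
1) 2  3  1  3  3
2  2  3  2  3
0  0  3  2  3
3  3  2  3  2
0  0  0  2  3
2) 2  3  1  3  3
2  2  3  2  3
1  1  3  2  3
1  0  3  3  2
1  1  0  2  3
3) 2  3  1  3  3
2  2  3  2  3
1  1  3  2  3
2  0  3  3  2
1  1  0  2  3
4) 2  3  1  3  3
2  2  3  2  3
1  1  3  2  3
3  0  3  3  2
1  1  0  2  3
5) 2  3  1  3  3
2  2  3  2  3
2  1  3  2  3
0  1  3  3  2
2  1  0  2  3
6) 2  3  1  3  3
2  2  3  2  3
2  1  3  2  3
1  1  3  3  2
2  1  0  2  3
7) 2  3  1  3  3
2  2  3  2  3
2  1  3  2  3
2  1  3  3  2
2  1  0  2  3
8) 2  3  1  3  3
2  2  3  2  3
2  1  3  2  3
3  1  3  3  2
2  1  0  2  3
9) 2  3  1  3  3
2  2  3  2  3
3  1  3  2  3
0  2  3  3  2
3  1  0  2  3
10) 2  3  1  3  3
2  2  3  2  3
3  1  3  2  3
1  2  3  3  2
3  1  0  2  3
11) 2  3  1  3  3
2  2  3  2  3
3  1  3  2  3
2  2  3  3  2
3  1  0  2  3
12) 2  3  1  3  3
2  2  3  2  3
3  1  3  2  3
3  2  3  3  2
3  1  0  2  3
13) 2  3  1  3  3
3  2  3  2  3
0  2  3  2  3
2  3  3  3  2
0  2  0  2  3
14) 2  3  1  3  3
3  2  3  2  3
0  2  3  2  3
3  3  3  3  2
0  2  0  2  3
15) 0  2  0  2  1
1  2  3  2  2
3  1  3  2  2
1  2  2  3  1
1  3  2  0  1
16) 0  2  0  2  1
1  2  3  2  2
3  1  3  2  2
2  2  2  3  1
1  3  2  0  1
17) 0  2  0  2  1
1  2  3  2  2
3  1  3  2  2
3  2  2  3  1
1  3  2  0  1
18) 0  2  0  2  1
2  2  3  2  2
0  2  3  2  2
1  3  2  3  1
2  3  2  0  1
19) 0  2  0  2  1
2  2  3  2  2
0  2  3  2  2
2  3  2  3  1
2  3  2  0  1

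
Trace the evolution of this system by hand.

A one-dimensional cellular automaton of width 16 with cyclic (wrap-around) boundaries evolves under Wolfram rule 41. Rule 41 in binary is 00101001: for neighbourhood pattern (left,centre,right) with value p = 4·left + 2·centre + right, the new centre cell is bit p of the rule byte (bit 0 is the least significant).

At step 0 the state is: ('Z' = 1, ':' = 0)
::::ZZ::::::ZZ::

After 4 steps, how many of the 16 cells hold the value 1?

[0] ::::ZZ::::::ZZ::
[1] ZZZ:Z::ZZZZ:Z::Z
[2] :::Z:::Z:::Z:::Z
[3] :Z:::Z:::Z:::Z::
[4] :::Z:::Z:::Z:::Z

4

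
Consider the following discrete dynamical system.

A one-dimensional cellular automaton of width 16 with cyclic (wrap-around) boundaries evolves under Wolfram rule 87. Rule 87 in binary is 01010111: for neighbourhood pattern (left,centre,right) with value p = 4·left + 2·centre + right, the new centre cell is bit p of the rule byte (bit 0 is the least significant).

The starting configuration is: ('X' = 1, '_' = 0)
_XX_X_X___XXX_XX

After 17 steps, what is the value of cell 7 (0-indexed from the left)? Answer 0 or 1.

k=0  _XX_X_X___XXX_XX
k=1  __X_X_XXXX__X__X
k=2  XXX_X____XXXXXXX
k=3  __X_XXXXX_______
k=4  XXX_____XXXXXXXX
k=5  __XXXXXX________
k=6  XX_____XXXXXXXXX
k=7  _XXXXXX_________
k=8  X_____XXXXXXXXXX
k=9  XXXXXX__________
k=10  _____XXXXXXXXXXX
k=11  XXXXX__________X
k=12  ____XXXXXXXXXXX_
k=13  XXXX__________XX
k=14  ___XXXXXXXXXXX__
k=15  XXX__________XXX
k=16  __XXXXXXXXXXX___
k=17  XX__________XXXX

0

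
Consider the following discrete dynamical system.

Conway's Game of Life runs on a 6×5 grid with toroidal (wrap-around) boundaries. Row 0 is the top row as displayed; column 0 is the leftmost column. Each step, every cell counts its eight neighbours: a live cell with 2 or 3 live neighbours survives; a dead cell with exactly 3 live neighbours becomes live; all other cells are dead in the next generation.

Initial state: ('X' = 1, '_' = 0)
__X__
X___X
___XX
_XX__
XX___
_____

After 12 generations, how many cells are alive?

t=0: __X__
X___X
___XX
_XX__
XX___
_____
t=1: _____
X___X
_XXXX
_XXXX
XXX__
_X___
t=2: X____
XXX_X
_____
_____
____X
XXX__
t=3: ___X_
XX__X
XX___
_____
XX___
XX__X
t=4: __XX_
_XX_X
_X__X
_____
_X__X
_XX_X
t=5: ____X
_X__X
_XXX_
_____
_XXX_
_X__X
t=6: ___XX
_X__X
XXXX_
_____
XXXX_
_X__X
t=7: __XXX
_X___
XXXXX
_____
XXXXX
_X___
t=8: XXXX_
_____
XXXXX
_____
XXXXX
_____
t=9: _XX__
_____
XXXXX
_____
XXXXX
_____
t=10: _____
____X
XXXXX
_____
XXXXX
____X
t=11: _____
_XX_X
XXXXX
_____
XXXXX
_XX_X
t=12: _____
____X
____X
_____
____X
____X

4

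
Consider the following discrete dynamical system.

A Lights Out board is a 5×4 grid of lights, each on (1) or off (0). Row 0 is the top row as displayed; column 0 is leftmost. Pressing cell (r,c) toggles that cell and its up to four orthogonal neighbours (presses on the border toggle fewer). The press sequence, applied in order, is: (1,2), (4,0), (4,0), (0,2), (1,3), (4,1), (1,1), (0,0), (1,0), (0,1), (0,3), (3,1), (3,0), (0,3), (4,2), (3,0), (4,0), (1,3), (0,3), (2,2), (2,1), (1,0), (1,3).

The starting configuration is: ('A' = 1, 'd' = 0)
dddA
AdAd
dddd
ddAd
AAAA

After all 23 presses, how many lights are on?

[0] dddA
AdAd
dddd
ddAd
AAAA
[1] ddAA
AAdA
ddAd
ddAd
AAAA
[2] ddAA
AAdA
ddAd
AdAd
ddAA
[3] ddAA
AAdA
ddAd
ddAd
AAAA
[4] dAdd
AAAA
ddAd
ddAd
AAAA
[5] dAdA
AAdd
ddAA
ddAd
AAAA
[6] dAdA
AAdd
ddAA
dAAd
dddA
[7] dddA
ddAd
dAAA
dAAd
dddA
[8] AAdA
AdAd
dAAA
dAAd
dddA
[9] dAdA
dAAd
AAAA
dAAd
dddA
[10] AdAA
ddAd
AAAA
dAAd
dddA
[11] Addd
ddAA
AAAA
dAAd
dddA
[12] Addd
ddAA
AdAA
Addd
dAdA
[13] Addd
ddAA
ddAA
dAdd
AAdA
[14] AdAA
ddAd
ddAA
dAdd
AAdA
[15] AdAA
ddAd
ddAA
dAAd
AdAd
[16] AdAA
ddAd
AdAA
AdAd
ddAd
[17] AdAA
ddAd
AdAA
ddAd
AAAd
[18] AdAd
dddA
AdAd
ddAd
AAAd
[19] AddA
dddd
AdAd
ddAd
AAAd
[20] AddA
ddAd
AAdA
dddd
AAAd
[21] AddA
dAAd
ddAA
dAdd
AAAd
[22] dddA
AdAd
AdAA
dAdd
AAAd
[23] dddd
AddA
AdAd
dAdd
AAAd

8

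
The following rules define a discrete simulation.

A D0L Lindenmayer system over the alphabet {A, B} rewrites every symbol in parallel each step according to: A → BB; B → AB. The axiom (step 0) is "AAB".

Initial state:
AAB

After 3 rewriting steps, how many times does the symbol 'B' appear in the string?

17

t=0: AAB
t=1: BBBBAB
t=2: ABABABABBBAB
t=3: BBABBBABBBABBBABABABBBAB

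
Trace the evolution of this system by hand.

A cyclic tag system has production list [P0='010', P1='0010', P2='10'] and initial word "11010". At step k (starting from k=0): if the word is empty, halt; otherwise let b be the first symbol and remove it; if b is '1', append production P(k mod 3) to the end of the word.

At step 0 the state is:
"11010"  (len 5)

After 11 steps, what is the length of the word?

11

t=0: "11010"  (len 5)
t=1: "1010010"  (len 7)
t=2: "0100100010"  (len 10)
t=3: "100100010"  (len 9)
t=4: "00100010010"  (len 11)
t=5: "0100010010"  (len 10)
t=6: "100010010"  (len 9)
t=7: "00010010010"  (len 11)
t=8: "0010010010"  (len 10)
t=9: "010010010"  (len 9)
t=10: "10010010"  (len 8)
t=11: "00100100010"  (len 11)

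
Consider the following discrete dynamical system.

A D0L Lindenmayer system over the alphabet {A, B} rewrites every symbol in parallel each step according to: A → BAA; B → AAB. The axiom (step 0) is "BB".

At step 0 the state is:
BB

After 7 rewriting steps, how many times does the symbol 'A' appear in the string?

0) BB
1) AABAAB
2) BAABAAAABBAABAAAAB
3) AABBAABAAAABBAABAABAABAAAABAABBAABAAAABBAABAABAABAAAAB
4) BAABAAAABAABBAABAAAABBAABAABAABAAAABAABBAABAAAABBAABAAAABB…ABAABAABAAAABAABBAABAAAABBAABAAAABBAABAAAABBAABAABAABAAAAB  (len 162)
5) AABBAABAAAABBAABAABAABAAAABBAABAAAABAABBAABAAAABBAABAABAAB…ABAABAABAAAABAABBAABAAAABBAABAAAABBAABAAAABBAABAABAABAAAAB  (len 486)
6) BAABAAAABAABBAABAAAABBAABAABAABAAAABAABBAABAAAABBAABAAAABB…ABAABAABAAAABAABBAABAAAABBAABAAAABBAABAAAABBAABAABAABAAAAB  (len 1458)
7) AABBAABAAAABBAABAABAABAAAABBAABAAAABAABBAABAAAABBAABAABAAB…ABAABAABAAAABAABBAABAAAABBAABAAAABBAABAAAABBAABAABAABAAAAB  (len 4374)

2916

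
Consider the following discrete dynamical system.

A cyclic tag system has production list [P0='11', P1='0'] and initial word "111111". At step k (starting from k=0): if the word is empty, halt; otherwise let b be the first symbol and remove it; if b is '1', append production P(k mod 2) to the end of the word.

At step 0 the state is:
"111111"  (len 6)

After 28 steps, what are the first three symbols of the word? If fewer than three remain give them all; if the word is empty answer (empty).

110

[0] "111111"  (len 6)
[1] "1111111"  (len 7)
[2] "1111110"  (len 7)
[3] "11111011"  (len 8)
[4] "11110110"  (len 8)
[5] "111011011"  (len 9)
[6] "110110110"  (len 9)
[7] "1011011011"  (len 10)
[8] "0110110110"  (len 10)
[9] "110110110"  (len 9)
[10] "101101100"  (len 9)
[11] "0110110011"  (len 10)
[12] "110110011"  (len 9)
[13] "1011001111"  (len 10)
[14] "0110011110"  (len 10)
[15] "110011110"  (len 9)
[16] "100111100"  (len 9)
[17] "0011110011"  (len 10)
[18] "011110011"  (len 9)
[19] "11110011"  (len 8)
[20] "11100110"  (len 8)
[21] "110011011"  (len 9)
[22] "100110110"  (len 9)
[23] "0011011011"  (len 10)
[24] "011011011"  (len 9)
[25] "11011011"  (len 8)
[26] "10110110"  (len 8)
[27] "011011011"  (len 9)
[28] "11011011"  (len 8)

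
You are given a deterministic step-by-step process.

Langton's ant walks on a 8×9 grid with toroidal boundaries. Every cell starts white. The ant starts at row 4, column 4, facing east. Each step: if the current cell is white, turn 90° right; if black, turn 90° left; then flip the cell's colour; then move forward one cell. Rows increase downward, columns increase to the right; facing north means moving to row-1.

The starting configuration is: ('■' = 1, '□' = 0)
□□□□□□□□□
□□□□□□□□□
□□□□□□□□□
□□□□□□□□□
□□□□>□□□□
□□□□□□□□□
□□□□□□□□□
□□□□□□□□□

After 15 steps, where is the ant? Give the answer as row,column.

4,3

t=0: □□□□□□□□□
□□□□□□□□□
□□□□□□□□□
□□□□□□□□□
□□□□>□□□□
□□□□□□□□□
□□□□□□□□□
□□□□□□□□□
t=1: □□□□□□□□□
□□□□□□□□□
□□□□□□□□□
□□□□□□□□□
□□□□■□□□□
□□□□v□□□□
□□□□□□□□□
□□□□□□□□□
t=2: □□□□□□□□□
□□□□□□□□□
□□□□□□□□□
□□□□□□□□□
□□□□■□□□□
□□□<■□□□□
□□□□□□□□□
□□□□□□□□□
t=3: □□□□□□□□□
□□□□□□□□□
□□□□□□□□□
□□□□□□□□□
□□□^■□□□□
□□□■■□□□□
□□□□□□□□□
□□□□□□□□□
t=4: □□□□□□□□□
□□□□□□□□□
□□□□□□□□□
□□□□□□□□□
□□□■>□□□□
□□□■■□□□□
□□□□□□□□□
□□□□□□□□□
t=5: □□□□□□□□□
□□□□□□□□□
□□□□□□□□□
□□□□^□□□□
□□□■□□□□□
□□□■■□□□□
□□□□□□□□□
□□□□□□□□□
t=6: □□□□□□□□□
□□□□□□□□□
□□□□□□□□□
□□□□■>□□□
□□□■□□□□□
□□□■■□□□□
□□□□□□□□□
□□□□□□□□□
t=7: □□□□□□□□□
□□□□□□□□□
□□□□□□□□□
□□□□■■□□□
□□□■□v□□□
□□□■■□□□□
□□□□□□□□□
□□□□□□□□□
t=8: □□□□□□□□□
□□□□□□□□□
□□□□□□□□□
□□□□■■□□□
□□□■<■□□□
□□□■■□□□□
□□□□□□□□□
□□□□□□□□□
t=9: □□□□□□□□□
□□□□□□□□□
□□□□□□□□□
□□□□^■□□□
□□□■■■□□□
□□□■■□□□□
□□□□□□□□□
□□□□□□□□□
t=10: □□□□□□□□□
□□□□□□□□□
□□□□□□□□□
□□□<□■□□□
□□□■■■□□□
□□□■■□□□□
□□□□□□□□□
□□□□□□□□□
t=11: □□□□□□□□□
□□□□□□□□□
□□□^□□□□□
□□□■□■□□□
□□□■■■□□□
□□□■■□□□□
□□□□□□□□□
□□□□□□□□□
t=12: □□□□□□□□□
□□□□□□□□□
□□□■>□□□□
□□□■□■□□□
□□□■■■□□□
□□□■■□□□□
□□□□□□□□□
□□□□□□□□□
t=13: □□□□□□□□□
□□□□□□□□□
□□□■■□□□□
□□□■v■□□□
□□□■■■□□□
□□□■■□□□□
□□□□□□□□□
□□□□□□□□□
t=14: □□□□□□□□□
□□□□□□□□□
□□□■■□□□□
□□□<■■□□□
□□□■■■□□□
□□□■■□□□□
□□□□□□□□□
□□□□□□□□□
t=15: □□□□□□□□□
□□□□□□□□□
□□□■■□□□□
□□□□■■□□□
□□□v■■□□□
□□□■■□□□□
□□□□□□□□□
□□□□□□□□□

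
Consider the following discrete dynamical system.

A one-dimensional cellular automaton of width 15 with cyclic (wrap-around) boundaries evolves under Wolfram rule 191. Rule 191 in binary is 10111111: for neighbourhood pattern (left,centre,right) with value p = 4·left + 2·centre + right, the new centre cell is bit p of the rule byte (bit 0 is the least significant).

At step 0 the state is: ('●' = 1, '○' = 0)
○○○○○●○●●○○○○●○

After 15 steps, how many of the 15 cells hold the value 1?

14

k=0  ○○○○○●○●●○○○○●○
k=1  ●●●●●●●●○●●●●●●
k=2  ●●●●●●●○●●●●●●●
k=3  ●●●●●●○●●●●●●●●
k=4  ●●●●●○●●●●●●●●●
k=5  ●●●●○●●●●●●●●●●
k=6  ●●●○●●●●●●●●●●●
k=7  ●●○●●●●●●●●●●●●
k=8  ●○●●●●●●●●●●●●●
k=9  ○●●●●●●●●●●●●●●
k=10  ●●●●●●●●●●●●●●○
k=11  ●●●●●●●●●●●●●○●
k=12  ●●●●●●●●●●●●○●●
k=13  ●●●●●●●●●●●○●●●
k=14  ●●●●●●●●●●○●●●●
k=15  ●●●●●●●●●○●●●●●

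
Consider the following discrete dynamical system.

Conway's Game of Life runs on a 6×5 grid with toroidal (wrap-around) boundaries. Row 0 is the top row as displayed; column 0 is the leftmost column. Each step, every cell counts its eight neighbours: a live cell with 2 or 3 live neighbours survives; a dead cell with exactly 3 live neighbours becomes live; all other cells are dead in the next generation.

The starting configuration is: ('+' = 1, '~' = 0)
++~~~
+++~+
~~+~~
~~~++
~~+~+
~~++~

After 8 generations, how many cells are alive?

15

k=0  ++~~~
+++~+
~~+~~
~~~++
~~+~+
~~++~
k=1  ~~~~~
~~+++
~~+~~
~~+~+
~~+~+
+~+++
k=2  ++~~~
~~++~
~++~+
~++~~
~~+~~
+++~+
k=3  ~~~~~
~~~++
+~~~~
+~~~~
~~~~~
~~+++
k=4  ~~+~~
~~~~+
+~~~~
~~~~~
~~~++
~~~+~
k=5  ~~~+~
~~~~~
~~~~~
~~~~+
~~~++
~~+++
k=6  ~~+++
~~~~~
~~~~~
~~~++
+~+~~
~~+~~
k=7  ~~++~
~~~+~
~~~~~
~~~++
~++~+
~~+~+
k=8  ~~+~+
~~++~
~~~++
+~+++
~++~+
+~~~+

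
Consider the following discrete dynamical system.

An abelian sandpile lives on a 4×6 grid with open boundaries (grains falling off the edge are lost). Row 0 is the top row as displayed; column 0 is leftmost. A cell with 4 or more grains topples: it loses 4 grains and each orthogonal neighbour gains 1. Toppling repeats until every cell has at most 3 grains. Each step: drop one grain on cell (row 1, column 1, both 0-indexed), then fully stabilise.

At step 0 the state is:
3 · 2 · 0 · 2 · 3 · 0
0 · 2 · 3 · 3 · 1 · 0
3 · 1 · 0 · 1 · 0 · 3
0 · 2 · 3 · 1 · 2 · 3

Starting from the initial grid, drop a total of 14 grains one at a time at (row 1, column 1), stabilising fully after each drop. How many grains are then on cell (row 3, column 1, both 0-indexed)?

3

[0] 3 · 2 · 0 · 2 · 3 · 0
0 · 2 · 3 · 3 · 1 · 0
3 · 1 · 0 · 1 · 0 · 3
0 · 2 · 3 · 1 · 2 · 3
[1] 3 · 2 · 0 · 2 · 3 · 0
0 · 3 · 3 · 3 · 1 · 0
3 · 1 · 0 · 1 · 0 · 3
0 · 2 · 3 · 1 · 2 · 3
[2] 3 · 3 · 1 · 3 · 3 · 0
1 · 1 · 1 · 0 · 2 · 0
3 · 2 · 1 · 2 · 0 · 3
0 · 2 · 3 · 1 · 2 · 3
[3] 3 · 3 · 1 · 3 · 3 · 0
1 · 2 · 1 · 0 · 2 · 0
3 · 2 · 1 · 2 · 0 · 3
0 · 2 · 3 · 1 · 2 · 3
[4] 3 · 3 · 1 · 3 · 3 · 0
1 · 3 · 1 · 0 · 2 · 0
3 · 2 · 1 · 2 · 0 · 3
0 · 2 · 3 · 1 · 2 · 3
[5] 0 · 1 · 2 · 3 · 3 · 0
3 · 1 · 2 · 0 · 2 · 0
3 · 3 · 1 · 2 · 0 · 3
0 · 2 · 3 · 1 · 2 · 3
[6] 0 · 1 · 2 · 3 · 3 · 0
3 · 2 · 2 · 0 · 2 · 0
3 · 3 · 1 · 2 · 0 · 3
0 · 2 · 3 · 1 · 2 · 3
[7] 0 · 1 · 2 · 3 · 3 · 0
3 · 3 · 2 · 0 · 2 · 0
3 · 3 · 1 · 2 · 0 · 3
0 · 2 · 3 · 1 · 2 · 3
[8] 1 · 2 · 2 · 3 · 3 · 0
1 · 2 · 3 · 0 · 2 · 0
1 · 1 · 2 · 2 · 0 · 3
1 · 3 · 3 · 1 · 2 · 3
[9] 1 · 2 · 2 · 3 · 3 · 0
1 · 3 · 3 · 0 · 2 · 0
1 · 1 · 2 · 2 · 0 · 3
1 · 3 · 3 · 1 · 2 · 3
[10] 1 · 3 · 3 · 3 · 3 · 0
2 · 1 · 0 · 1 · 2 · 0
1 · 2 · 3 · 2 · 0 · 3
1 · 3 · 3 · 1 · 2 · 3
[11] 1 · 3 · 3 · 3 · 3 · 0
2 · 2 · 0 · 1 · 2 · 0
1 · 2 · 3 · 2 · 0 · 3
1 · 3 · 3 · 1 · 2 · 3
[12] 1 · 3 · 3 · 3 · 3 · 0
2 · 3 · 0 · 1 · 2 · 0
1 · 2 · 3 · 2 · 0 · 3
1 · 3 · 3 · 1 · 2 · 3
[13] 2 · 1 · 1 · 1 · 0 · 1
3 · 1 · 2 · 2 · 3 · 0
1 · 3 · 3 · 2 · 0 · 3
1 · 3 · 3 · 1 · 2 · 3
[14] 2 · 1 · 1 · 1 · 0 · 1
3 · 2 · 2 · 2 · 3 · 0
1 · 3 · 3 · 2 · 0 · 3
1 · 3 · 3 · 1 · 2 · 3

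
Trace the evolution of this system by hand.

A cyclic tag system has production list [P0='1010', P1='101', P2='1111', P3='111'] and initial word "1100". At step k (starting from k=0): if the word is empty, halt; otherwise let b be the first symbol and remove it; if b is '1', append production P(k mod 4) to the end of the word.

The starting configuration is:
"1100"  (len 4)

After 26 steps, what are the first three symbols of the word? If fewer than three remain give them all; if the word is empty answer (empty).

k=0  "1100"  (len 4)
k=1  "1001010"  (len 7)
k=2  "001010101"  (len 9)
k=3  "01010101"  (len 8)
k=4  "1010101"  (len 7)
k=5  "0101011010"  (len 10)
k=6  "101011010"  (len 9)
k=7  "010110101111"  (len 12)
k=8  "10110101111"  (len 11)
k=9  "01101011111010"  (len 14)
k=10  "1101011111010"  (len 13)
k=11  "1010111110101111"  (len 16)
k=12  "010111110101111111"  (len 18)
k=13  "10111110101111111"  (len 17)
k=14  "0111110101111111101"  (len 19)
k=15  "111110101111111101"  (len 18)
k=16  "11110101111111101111"  (len 20)
k=17  "11101011111111011111010"  (len 23)
k=18  "1101011111111011111010101"  (len 25)
k=19  "1010111111110111110101011111"  (len 28)
k=20  "010111111110111110101011111111"  (len 30)
k=21  "10111111110111110101011111111"  (len 29)
k=22  "0111111110111110101011111111101"  (len 31)
k=23  "111111110111110101011111111101"  (len 30)
k=24  "11111110111110101011111111101111"  (len 32)
k=25  "11111101111101010111111111011111010"  (len 35)
k=26  "1111101111101010111111111011111010101"  (len 37)

111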